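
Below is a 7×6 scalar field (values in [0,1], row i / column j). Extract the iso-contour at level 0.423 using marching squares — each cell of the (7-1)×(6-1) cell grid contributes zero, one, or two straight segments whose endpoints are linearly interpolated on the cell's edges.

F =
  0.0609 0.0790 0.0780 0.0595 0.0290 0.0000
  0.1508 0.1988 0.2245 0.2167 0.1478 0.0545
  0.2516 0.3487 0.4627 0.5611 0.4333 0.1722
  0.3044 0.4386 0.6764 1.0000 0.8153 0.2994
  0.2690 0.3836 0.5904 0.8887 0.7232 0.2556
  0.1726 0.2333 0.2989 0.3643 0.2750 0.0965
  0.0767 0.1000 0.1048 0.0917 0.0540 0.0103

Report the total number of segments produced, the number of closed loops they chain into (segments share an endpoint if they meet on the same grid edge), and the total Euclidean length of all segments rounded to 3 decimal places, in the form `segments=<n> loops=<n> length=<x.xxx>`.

cell (1,1): code 0100 → (1.833,2.000)–(2.000,1.652)
cell (1,2): code 1100 → (1.599,3.000)–(1.833,2.000)
cell (1,3): code 1100 → (1.964,4.000)–(1.599,3.000)
cell (1,4): code 1000 → (2.000,4.039)–(1.964,4.000)
cell (2,0): code 0100 → (2.826,1.000)–(3.000,0.884)
cell (2,1): code 1110 → (2.000,1.652)–(2.826,1.000)
cell (2,4): code 1001 → (3.000,4.760)–(2.000,4.039)
cell (3,0): code 0010 → (3.000,0.884)–(3.284,1.000)
cell (3,1): code 0111 → (3.284,1.000)–(4.000,1.191)
cell (3,4): code 1001 → (4.000,4.642)–(3.000,4.760)
cell (4,1): code 0010 → (4.000,1.191)–(4.574,2.000)
cell (4,2): code 0011 → (4.574,2.000)–(4.888,3.000)
cell (4,3): code 0011 → (4.888,3.000)–(4.670,4.000)
cell (4,4): code 0001 → (4.670,4.000)–(4.000,4.642)
total: 14 segments, chained into 1 closed loop(s), length Σ = 11.072008

segments=14 loops=1 length=11.072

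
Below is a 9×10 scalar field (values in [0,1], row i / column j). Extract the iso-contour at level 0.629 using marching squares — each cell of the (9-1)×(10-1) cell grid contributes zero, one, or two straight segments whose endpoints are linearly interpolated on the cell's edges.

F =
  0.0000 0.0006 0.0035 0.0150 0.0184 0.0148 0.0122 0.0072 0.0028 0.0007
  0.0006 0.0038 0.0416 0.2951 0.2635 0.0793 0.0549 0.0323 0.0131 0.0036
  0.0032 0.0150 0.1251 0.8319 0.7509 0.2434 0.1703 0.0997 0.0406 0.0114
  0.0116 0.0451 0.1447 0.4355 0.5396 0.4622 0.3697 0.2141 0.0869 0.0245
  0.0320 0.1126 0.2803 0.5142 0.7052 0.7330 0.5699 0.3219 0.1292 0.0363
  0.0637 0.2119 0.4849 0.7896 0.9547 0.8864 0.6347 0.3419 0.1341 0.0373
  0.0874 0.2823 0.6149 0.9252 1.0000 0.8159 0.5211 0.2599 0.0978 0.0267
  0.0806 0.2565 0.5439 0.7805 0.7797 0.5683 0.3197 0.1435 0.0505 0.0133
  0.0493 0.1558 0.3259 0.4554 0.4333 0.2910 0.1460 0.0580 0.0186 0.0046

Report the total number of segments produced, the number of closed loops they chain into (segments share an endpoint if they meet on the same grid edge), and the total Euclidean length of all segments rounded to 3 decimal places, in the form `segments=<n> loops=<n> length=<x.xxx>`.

segments=22 loops=2 length=16.187

cell (1,2): code 0100 → (1.622,3.000)–(2.000,2.713)
cell (1,3): code 1100 → (1.750,4.000)–(1.622,3.000)
cell (1,4): code 1000 → (2.000,4.240)–(1.750,4.000)
cell (2,2): code 0010 → (2.000,2.713)–(2.512,3.000)
cell (2,3): code 0011 → (2.512,3.000)–(2.577,4.000)
cell (2,4): code 0001 → (2.577,4.000)–(2.000,4.240)
cell (3,3): code 0100 → (3.540,4.000)–(4.000,3.601)
cell (3,4): code 1100 → (3.616,5.000)–(3.540,4.000)
cell (3,5): code 1000 → (4.000,5.638)–(3.616,5.000)
cell (4,2): code 0100 → (4.417,3.000)–(5.000,2.473)
cell (4,3): code 1110 → (4.000,3.601)–(4.417,3.000)
cell (4,5): code 1101 → (4.912,6.000)–(4.000,5.638)
cell (4,6): code 1000 → (5.000,6.019)–(4.912,6.000)
cell (5,2): code 0110 → (5.000,2.473)–(6.000,2.045)
cell (5,5): code 1011 → (6.000,5.634)–(5.050,6.000)
cell (5,6): code 0001 → (5.050,6.000)–(5.000,6.019)
cell (6,2): code 0110 → (6.000,2.045)–(7.000,2.360)
cell (6,4): code 1011 → (7.000,4.713)–(6.755,5.000)
cell (6,5): code 0001 → (6.755,5.000)–(6.000,5.634)
cell (7,2): code 0010 → (7.000,2.360)–(7.466,3.000)
cell (7,3): code 0011 → (7.466,3.000)–(7.435,4.000)
cell (7,4): code 0001 → (7.435,4.000)–(7.000,4.713)
total: 22 segments, chained into 2 closed loop(s), length Σ = 16.187025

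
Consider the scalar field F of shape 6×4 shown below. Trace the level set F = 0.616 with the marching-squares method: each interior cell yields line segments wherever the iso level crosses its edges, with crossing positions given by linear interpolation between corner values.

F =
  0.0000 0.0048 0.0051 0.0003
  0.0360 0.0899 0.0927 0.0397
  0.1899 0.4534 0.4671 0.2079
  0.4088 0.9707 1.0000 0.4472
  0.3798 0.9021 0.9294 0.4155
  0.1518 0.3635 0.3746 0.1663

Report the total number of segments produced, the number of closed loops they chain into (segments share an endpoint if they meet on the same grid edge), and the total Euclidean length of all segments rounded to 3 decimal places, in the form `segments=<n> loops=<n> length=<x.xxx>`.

segments=8 loops=1 length=7.535

cell (2,0): code 0100 → (2.314,1.000)–(3.000,0.369)
cell (2,1): code 1100 → (2.279,2.000)–(2.314,1.000)
cell (2,2): code 1000 → (3.000,2.695)–(2.279,2.000)
cell (3,0): code 0110 → (3.000,0.369)–(4.000,0.452)
cell (3,2): code 1001 → (4.000,2.610)–(3.000,2.695)
cell (4,0): code 0010 → (4.000,0.452)–(4.531,1.000)
cell (4,1): code 0011 → (4.531,1.000)–(4.565,2.000)
cell (4,2): code 0001 → (4.565,2.000)–(4.000,2.610)
total: 8 segments, chained into 1 closed loop(s), length Σ = 7.535436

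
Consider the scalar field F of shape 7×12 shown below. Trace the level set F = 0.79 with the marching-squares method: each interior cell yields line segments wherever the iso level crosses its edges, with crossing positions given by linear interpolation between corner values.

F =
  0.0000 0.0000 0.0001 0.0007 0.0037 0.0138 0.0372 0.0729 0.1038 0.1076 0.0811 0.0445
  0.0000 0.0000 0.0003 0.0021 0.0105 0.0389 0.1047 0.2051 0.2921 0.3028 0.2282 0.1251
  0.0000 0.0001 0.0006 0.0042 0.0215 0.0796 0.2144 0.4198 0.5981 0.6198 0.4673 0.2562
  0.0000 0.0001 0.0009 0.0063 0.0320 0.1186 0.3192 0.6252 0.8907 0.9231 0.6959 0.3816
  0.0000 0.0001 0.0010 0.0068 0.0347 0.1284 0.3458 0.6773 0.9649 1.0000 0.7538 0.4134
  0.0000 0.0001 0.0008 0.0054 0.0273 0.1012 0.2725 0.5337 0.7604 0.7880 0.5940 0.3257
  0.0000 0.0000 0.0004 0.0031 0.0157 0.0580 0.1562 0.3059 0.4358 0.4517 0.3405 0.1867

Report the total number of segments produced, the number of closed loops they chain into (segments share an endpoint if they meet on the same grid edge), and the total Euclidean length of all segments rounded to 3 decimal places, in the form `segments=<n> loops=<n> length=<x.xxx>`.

cell (2,7): code 0100 → (2.656,8.000)–(3.000,7.621)
cell (2,8): code 1100 → (2.561,9.000)–(2.656,8.000)
cell (2,9): code 1000 → (3.000,9.586)–(2.561,9.000)
cell (3,7): code 0110 → (3.000,7.621)–(4.000,7.392)
cell (3,9): code 1001 → (4.000,9.853)–(3.000,9.586)
cell (4,7): code 0010 → (4.000,7.392)–(4.855,8.000)
cell (4,8): code 0011 → (4.855,8.000)–(4.991,9.000)
cell (4,9): code 0001 → (4.991,9.000)–(4.000,9.853)
total: 8 segments, chained into 1 closed loop(s), length Σ = 7.675247

segments=8 loops=1 length=7.675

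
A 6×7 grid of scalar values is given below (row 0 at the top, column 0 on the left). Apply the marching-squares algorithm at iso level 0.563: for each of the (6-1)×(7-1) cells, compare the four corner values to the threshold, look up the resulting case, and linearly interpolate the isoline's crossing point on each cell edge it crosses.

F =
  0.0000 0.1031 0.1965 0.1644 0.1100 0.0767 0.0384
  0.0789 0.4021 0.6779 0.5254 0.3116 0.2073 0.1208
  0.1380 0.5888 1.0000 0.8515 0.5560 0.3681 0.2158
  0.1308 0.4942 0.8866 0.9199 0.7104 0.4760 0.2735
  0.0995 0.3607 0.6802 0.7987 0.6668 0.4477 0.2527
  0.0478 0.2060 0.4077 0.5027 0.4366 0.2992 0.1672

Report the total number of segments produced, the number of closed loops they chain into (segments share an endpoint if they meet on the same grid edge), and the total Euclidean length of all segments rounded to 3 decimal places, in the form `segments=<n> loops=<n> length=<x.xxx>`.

segments=16 loops=1 length=11.726

cell (0,1): code 0100 → (0.761,2.000)–(1.000,1.583)
cell (0,2): code 1000 → (1.000,2.753)–(0.761,2.000)
cell (1,0): code 0100 → (1.862,1.000)–(2.000,0.943)
cell (1,1): code 1110 → (1.000,1.583)–(1.862,1.000)
cell (1,2): code 1101 → (1.115,3.000)–(1.000,2.753)
cell (1,3): code 1000 → (2.000,3.976)–(1.115,3.000)
cell (2,0): code 0010 → (2.000,0.943)–(2.273,1.000)
cell (2,1): code 0111 → (2.273,1.000)–(3.000,1.175)
cell (2,3): code 1101 → (2.045,4.000)–(2.000,3.976)
cell (2,4): code 1000 → (3.000,4.629)–(2.045,4.000)
cell (3,1): code 0110 → (3.000,1.175)–(4.000,1.633)
cell (3,4): code 1001 → (4.000,4.474)–(3.000,4.629)
cell (4,1): code 0010 → (4.000,1.633)–(4.430,2.000)
cell (4,2): code 0011 → (4.430,2.000)–(4.796,3.000)
cell (4,3): code 0011 → (4.796,3.000)–(4.451,4.000)
cell (4,4): code 0001 → (4.451,4.000)–(4.000,4.474)
total: 16 segments, chained into 1 closed loop(s), length Σ = 11.725556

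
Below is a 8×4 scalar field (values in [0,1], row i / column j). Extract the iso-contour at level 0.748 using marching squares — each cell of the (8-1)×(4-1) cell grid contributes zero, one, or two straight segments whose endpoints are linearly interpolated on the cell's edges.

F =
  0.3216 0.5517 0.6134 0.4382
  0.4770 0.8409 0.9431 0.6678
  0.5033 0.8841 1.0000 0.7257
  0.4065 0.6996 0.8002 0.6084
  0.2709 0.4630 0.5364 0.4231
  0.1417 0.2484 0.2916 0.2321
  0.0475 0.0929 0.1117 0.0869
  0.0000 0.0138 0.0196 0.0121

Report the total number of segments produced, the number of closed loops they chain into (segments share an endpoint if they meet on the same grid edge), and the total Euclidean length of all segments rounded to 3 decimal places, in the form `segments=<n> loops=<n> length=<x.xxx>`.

segments=10 loops=1 length=7.847

cell (0,0): code 0100 → (0.679,1.000)–(1.000,0.745)
cell (0,1): code 1100 → (0.408,2.000)–(0.679,1.000)
cell (0,2): code 1000 → (1.000,2.709)–(0.408,2.000)
cell (1,0): code 0110 → (1.000,0.745)–(2.000,0.643)
cell (1,2): code 1001 → (2.000,2.919)–(1.000,2.709)
cell (2,0): code 0010 → (2.000,0.643)–(2.738,1.000)
cell (2,1): code 0111 → (2.738,1.000)–(3.000,1.481)
cell (2,2): code 1001 → (3.000,2.272)–(2.000,2.919)
cell (3,1): code 0010 → (3.000,1.481)–(3.198,2.000)
cell (3,2): code 0001 → (3.198,2.000)–(3.000,2.272)
total: 10 segments, chained into 1 closed loop(s), length Σ = 7.846844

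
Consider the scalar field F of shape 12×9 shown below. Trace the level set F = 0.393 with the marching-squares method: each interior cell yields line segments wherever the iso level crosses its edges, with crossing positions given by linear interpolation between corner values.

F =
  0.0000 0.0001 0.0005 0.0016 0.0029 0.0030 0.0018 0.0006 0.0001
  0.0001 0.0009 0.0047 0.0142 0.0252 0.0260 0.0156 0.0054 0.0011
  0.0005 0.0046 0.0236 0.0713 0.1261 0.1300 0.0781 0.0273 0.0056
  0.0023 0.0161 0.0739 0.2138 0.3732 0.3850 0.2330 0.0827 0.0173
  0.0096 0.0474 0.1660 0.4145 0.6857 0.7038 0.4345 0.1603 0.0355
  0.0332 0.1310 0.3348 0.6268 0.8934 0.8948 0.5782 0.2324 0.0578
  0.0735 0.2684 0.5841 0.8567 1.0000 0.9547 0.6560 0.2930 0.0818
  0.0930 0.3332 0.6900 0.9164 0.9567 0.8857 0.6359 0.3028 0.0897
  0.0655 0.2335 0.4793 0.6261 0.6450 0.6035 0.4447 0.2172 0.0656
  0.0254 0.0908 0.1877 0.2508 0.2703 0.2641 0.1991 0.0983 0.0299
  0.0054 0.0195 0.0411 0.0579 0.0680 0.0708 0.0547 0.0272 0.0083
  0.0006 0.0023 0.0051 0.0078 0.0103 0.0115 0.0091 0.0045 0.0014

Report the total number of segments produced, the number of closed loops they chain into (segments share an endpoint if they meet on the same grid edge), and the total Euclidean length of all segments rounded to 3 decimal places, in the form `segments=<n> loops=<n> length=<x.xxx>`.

cell (3,2): code 0100 → (3.893,3.000)–(4.000,2.913)
cell (3,3): code 1100 → (3.063,4.000)–(3.893,3.000)
cell (3,4): code 1100 → (3.025,5.000)–(3.063,4.000)
cell (3,5): code 1100 → (3.794,6.000)–(3.025,5.000)
cell (3,6): code 1000 → (4.000,6.151)–(3.794,6.000)
cell (4,2): code 0110 → (4.000,2.913)–(5.000,2.199)
cell (4,6): code 1001 → (5.000,6.536)–(4.000,6.151)
cell (5,1): code 0100 → (5.233,2.000)–(6.000,1.395)
cell (5,2): code 1110 → (5.000,2.199)–(5.233,2.000)
cell (5,6): code 1001 → (6.000,6.725)–(5.000,6.536)
cell (6,1): code 0110 → (6.000,1.395)–(7.000,1.168)
cell (6,6): code 1001 → (7.000,6.729)–(6.000,6.725)
cell (7,1): code 0110 → (7.000,1.168)–(8.000,1.649)
cell (7,6): code 1001 → (8.000,6.227)–(7.000,6.729)
cell (8,1): code 0010 → (8.000,1.649)–(8.296,2.000)
cell (8,2): code 0011 → (8.296,2.000)–(8.621,3.000)
cell (8,3): code 0011 → (8.621,3.000)–(8.673,4.000)
cell (8,4): code 0011 → (8.673,4.000)–(8.620,5.000)
cell (8,5): code 0011 → (8.620,5.000)–(8.211,6.000)
cell (8,6): code 0001 → (8.211,6.000)–(8.000,6.227)
total: 20 segments, chained into 1 closed loop(s), length Σ = 17.714282

segments=20 loops=1 length=17.714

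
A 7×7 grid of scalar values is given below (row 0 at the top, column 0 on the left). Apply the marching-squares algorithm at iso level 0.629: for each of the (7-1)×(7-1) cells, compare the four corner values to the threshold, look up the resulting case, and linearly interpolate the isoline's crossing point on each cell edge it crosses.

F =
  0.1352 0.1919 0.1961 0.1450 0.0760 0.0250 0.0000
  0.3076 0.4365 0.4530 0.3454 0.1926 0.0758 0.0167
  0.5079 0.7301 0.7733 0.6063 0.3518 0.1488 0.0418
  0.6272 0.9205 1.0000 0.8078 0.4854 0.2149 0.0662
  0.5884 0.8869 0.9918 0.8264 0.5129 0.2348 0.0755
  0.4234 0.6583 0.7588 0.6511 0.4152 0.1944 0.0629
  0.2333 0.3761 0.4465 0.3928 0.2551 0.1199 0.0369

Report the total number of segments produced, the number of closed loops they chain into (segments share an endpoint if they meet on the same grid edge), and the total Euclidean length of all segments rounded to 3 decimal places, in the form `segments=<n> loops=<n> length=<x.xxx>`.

segments=14 loops=1 length=11.689

cell (1,0): code 0100 → (1.656,1.000)–(2.000,0.545)
cell (1,1): code 1100 → (1.549,2.000)–(1.656,1.000)
cell (1,2): code 1000 → (2.000,2.864)–(1.549,2.000)
cell (2,0): code 0110 → (2.000,0.545)–(3.000,0.006)
cell (2,2): code 1101 → (2.113,3.000)–(2.000,2.864)
cell (2,3): code 1000 → (3.000,3.555)–(2.113,3.000)
cell (3,0): code 0110 → (3.000,0.006)–(4.000,0.136)
cell (3,3): code 1001 → (4.000,3.630)–(3.000,3.555)
cell (4,0): code 0110 → (4.000,0.136)–(5.000,0.875)
cell (4,3): code 1001 → (5.000,3.094)–(4.000,3.630)
cell (5,0): code 0010 → (5.000,0.875)–(5.104,1.000)
cell (5,1): code 0011 → (5.104,1.000)–(5.416,2.000)
cell (5,2): code 0011 → (5.416,2.000)–(5.086,3.000)
cell (5,3): code 0001 → (5.086,3.000)–(5.000,3.094)
total: 14 segments, chained into 1 closed loop(s), length Σ = 11.688675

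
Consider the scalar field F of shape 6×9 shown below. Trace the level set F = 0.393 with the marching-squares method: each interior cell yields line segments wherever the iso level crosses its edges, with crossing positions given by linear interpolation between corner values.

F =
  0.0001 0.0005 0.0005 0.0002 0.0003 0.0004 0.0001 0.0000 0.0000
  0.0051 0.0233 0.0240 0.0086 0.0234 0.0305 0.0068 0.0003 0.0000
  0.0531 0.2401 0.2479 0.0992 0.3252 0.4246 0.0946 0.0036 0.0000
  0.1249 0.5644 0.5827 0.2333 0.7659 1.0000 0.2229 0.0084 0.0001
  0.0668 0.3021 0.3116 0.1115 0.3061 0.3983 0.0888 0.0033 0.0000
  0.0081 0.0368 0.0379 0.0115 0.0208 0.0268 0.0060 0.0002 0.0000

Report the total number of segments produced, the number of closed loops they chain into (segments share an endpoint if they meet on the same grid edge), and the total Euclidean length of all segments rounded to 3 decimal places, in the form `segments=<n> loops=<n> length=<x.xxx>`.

cell (1,4): code 0100 → (1.920,5.000)–(2.000,4.682)
cell (1,5): code 1000 → (2.000,5.096)–(1.920,5.000)
cell (2,0): code 0100 → (2.471,1.000)–(3.000,0.610)
cell (2,1): code 1100 → (2.433,2.000)–(2.471,1.000)
cell (2,2): code 1000 → (3.000,2.543)–(2.433,2.000)
cell (2,3): code 0100 → (2.154,4.000)–(3.000,3.300)
cell (2,4): code 1110 → (2.000,4.682)–(2.154,4.000)
cell (2,5): code 1001 → (3.000,5.781)–(2.000,5.096)
cell (3,0): code 0010 → (3.000,0.610)–(3.653,1.000)
cell (3,1): code 0011 → (3.653,1.000)–(3.700,2.000)
cell (3,2): code 0001 → (3.700,2.000)–(3.000,2.543)
cell (3,3): code 0010 → (3.000,3.300)–(3.811,4.000)
cell (3,4): code 0111 → (3.811,4.000)–(4.000,4.943)
cell (3,5): code 1001 → (4.000,5.017)–(3.000,5.781)
cell (4,4): code 0010 → (4.000,4.943)–(4.014,5.000)
cell (4,5): code 0001 → (4.014,5.000)–(4.000,5.017)
total: 16 segments, chained into 2 closed loop(s), length Σ = 11.925237

segments=16 loops=2 length=11.925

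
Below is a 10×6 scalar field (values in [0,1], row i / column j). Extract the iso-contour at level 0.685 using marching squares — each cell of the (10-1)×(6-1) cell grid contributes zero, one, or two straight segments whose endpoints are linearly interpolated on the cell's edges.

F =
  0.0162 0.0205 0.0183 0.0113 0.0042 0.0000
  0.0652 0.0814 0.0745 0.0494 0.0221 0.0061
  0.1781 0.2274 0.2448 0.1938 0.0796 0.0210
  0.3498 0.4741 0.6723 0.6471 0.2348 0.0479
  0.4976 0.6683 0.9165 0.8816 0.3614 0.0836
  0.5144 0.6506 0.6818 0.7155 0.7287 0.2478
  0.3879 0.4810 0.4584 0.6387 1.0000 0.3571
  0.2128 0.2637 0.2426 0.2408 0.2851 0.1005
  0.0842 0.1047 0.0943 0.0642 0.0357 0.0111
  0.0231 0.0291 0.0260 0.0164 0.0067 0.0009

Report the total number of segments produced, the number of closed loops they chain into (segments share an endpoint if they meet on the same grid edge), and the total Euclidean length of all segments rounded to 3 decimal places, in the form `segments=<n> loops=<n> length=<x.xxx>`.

segments=12 loops=1 length=10.254

cell (3,1): code 0100 → (3.052,2.000)–(4.000,1.067)
cell (3,2): code 1100 → (3.162,3.000)–(3.052,2.000)
cell (3,3): code 1000 → (4.000,3.378)–(3.162,3.000)
cell (4,1): code 0010 → (4.000,1.067)–(4.986,2.000)
cell (4,2): code 0111 → (4.986,2.000)–(5.000,2.095)
cell (4,3): code 1101 → (4.881,4.000)–(4.000,3.378)
cell (4,4): code 1000 → (5.000,4.091)–(4.881,4.000)
cell (5,2): code 0010 → (5.000,2.095)–(5.397,3.000)
cell (5,3): code 0111 → (5.397,3.000)–(6.000,3.128)
cell (5,4): code 1001 → (6.000,4.490)–(5.000,4.091)
cell (6,3): code 0010 → (6.000,3.128)–(6.441,4.000)
cell (6,4): code 0001 → (6.441,4.000)–(6.000,4.490)
total: 12 segments, chained into 1 closed loop(s), length Σ = 10.254384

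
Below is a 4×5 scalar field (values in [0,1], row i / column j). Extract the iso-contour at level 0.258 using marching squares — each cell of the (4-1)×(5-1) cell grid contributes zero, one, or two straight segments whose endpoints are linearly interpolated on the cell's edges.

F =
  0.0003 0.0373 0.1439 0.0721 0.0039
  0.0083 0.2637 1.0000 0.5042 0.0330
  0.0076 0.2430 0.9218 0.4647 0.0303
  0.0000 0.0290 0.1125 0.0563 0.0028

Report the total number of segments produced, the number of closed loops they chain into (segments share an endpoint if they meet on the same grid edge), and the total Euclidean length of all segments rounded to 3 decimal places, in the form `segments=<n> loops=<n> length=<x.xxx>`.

segments=10 loops=1 length=8.178

cell (0,0): code 0100 → (0.975,1.000)–(1.000,0.978)
cell (0,1): code 1100 → (0.133,2.000)–(0.975,1.000)
cell (0,2): code 1100 → (0.430,3.000)–(0.133,2.000)
cell (0,3): code 1000 → (1.000,3.522)–(0.430,3.000)
cell (1,0): code 0010 → (1.000,0.978)–(1.275,1.000)
cell (1,1): code 0111 → (1.275,1.000)–(2.000,1.022)
cell (1,3): code 1001 → (2.000,3.476)–(1.000,3.522)
cell (2,1): code 0010 → (2.000,1.022)–(2.820,2.000)
cell (2,2): code 0011 → (2.820,2.000)–(2.506,3.000)
cell (2,3): code 0001 → (2.506,3.000)–(2.000,3.476)
total: 10 segments, chained into 1 closed loop(s), length Σ = 8.178367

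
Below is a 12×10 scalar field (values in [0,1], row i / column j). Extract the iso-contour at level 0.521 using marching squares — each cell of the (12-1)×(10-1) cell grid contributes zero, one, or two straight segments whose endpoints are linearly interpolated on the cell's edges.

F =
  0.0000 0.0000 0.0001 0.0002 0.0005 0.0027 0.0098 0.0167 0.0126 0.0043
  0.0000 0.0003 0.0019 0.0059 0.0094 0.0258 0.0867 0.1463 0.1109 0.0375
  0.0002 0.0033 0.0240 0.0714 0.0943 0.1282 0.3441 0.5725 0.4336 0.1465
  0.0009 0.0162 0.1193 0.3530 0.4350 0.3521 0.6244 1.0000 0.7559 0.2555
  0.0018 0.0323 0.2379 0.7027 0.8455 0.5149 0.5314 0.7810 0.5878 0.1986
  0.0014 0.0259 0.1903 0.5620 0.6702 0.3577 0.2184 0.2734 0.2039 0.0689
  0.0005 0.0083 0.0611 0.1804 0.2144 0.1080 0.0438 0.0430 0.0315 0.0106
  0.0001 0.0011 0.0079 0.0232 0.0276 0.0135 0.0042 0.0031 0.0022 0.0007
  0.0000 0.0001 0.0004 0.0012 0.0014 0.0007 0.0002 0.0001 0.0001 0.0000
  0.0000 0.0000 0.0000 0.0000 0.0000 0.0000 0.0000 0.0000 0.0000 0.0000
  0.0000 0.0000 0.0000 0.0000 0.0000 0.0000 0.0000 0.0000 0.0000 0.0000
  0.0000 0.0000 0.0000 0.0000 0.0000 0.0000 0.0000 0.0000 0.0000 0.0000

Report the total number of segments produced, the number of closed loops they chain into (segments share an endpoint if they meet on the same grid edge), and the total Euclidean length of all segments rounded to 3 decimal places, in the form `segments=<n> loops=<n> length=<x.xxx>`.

cell (1,6): code 0100 → (1.879,7.000)–(2.000,6.775)
cell (1,7): code 1000 → (2.000,7.371)–(1.879,7.000)
cell (2,5): code 0100 → (2.631,6.000)–(3.000,5.620)
cell (2,6): code 1110 → (2.000,6.775)–(2.631,6.000)
cell (2,7): code 1101 → (2.271,8.000)–(2.000,7.371)
cell (2,8): code 1000 → (3.000,8.469)–(2.271,8.000)
cell (3,2): code 0100 → (3.480,3.000)–(4.000,2.609)
cell (3,3): code 1100 → (3.210,4.000)–(3.480,3.000)
cell (3,4): code 1000 → (4.000,4.982)–(3.210,4.000)
cell (3,5): code 0110 → (3.000,5.620)–(4.000,5.370)
cell (3,8): code 1001 → (4.000,8.172)–(3.000,8.469)
cell (4,2): code 0110 → (4.000,2.609)–(5.000,2.890)
cell (4,4): code 1001 → (5.000,4.477)–(4.000,4.982)
cell (4,5): code 0010 → (4.000,5.370)–(4.033,6.000)
cell (4,6): code 0011 → (4.033,6.000)–(4.512,7.000)
cell (4,7): code 0011 → (4.512,7.000)–(4.174,8.000)
cell (4,8): code 0001 → (4.174,8.000)–(4.000,8.172)
cell (5,2): code 0010 → (5.000,2.890)–(5.107,3.000)
cell (5,3): code 0011 → (5.107,3.000)–(5.327,4.000)
cell (5,4): code 0001 → (5.327,4.000)–(5.000,4.477)
total: 20 segments, chained into 2 closed loop(s), length Σ = 15.702529

segments=20 loops=2 length=15.703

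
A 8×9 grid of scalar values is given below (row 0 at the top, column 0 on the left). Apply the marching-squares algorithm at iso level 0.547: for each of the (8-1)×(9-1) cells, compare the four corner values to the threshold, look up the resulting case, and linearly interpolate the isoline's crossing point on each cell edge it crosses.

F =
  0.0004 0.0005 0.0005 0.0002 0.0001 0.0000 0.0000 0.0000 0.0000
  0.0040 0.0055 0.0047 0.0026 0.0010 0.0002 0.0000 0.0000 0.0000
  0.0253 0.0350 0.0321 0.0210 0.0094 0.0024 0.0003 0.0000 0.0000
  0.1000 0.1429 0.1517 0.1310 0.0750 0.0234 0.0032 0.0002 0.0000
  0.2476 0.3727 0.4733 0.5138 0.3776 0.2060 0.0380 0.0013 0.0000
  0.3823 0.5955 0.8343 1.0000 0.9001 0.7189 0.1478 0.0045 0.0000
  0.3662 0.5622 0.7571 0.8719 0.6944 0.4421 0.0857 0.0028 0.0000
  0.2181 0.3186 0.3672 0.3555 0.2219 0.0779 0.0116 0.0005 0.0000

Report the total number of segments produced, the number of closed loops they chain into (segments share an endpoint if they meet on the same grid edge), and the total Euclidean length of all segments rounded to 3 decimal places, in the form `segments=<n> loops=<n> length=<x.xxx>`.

segments=14 loops=1 length=11.205

cell (4,0): code 0100 → (4.782,1.000)–(5.000,0.773)
cell (4,1): code 1100 → (4.204,2.000)–(4.782,1.000)
cell (4,2): code 1100 → (4.068,3.000)–(4.204,2.000)
cell (4,3): code 1100 → (4.324,4.000)–(4.068,3.000)
cell (4,4): code 1100 → (4.665,5.000)–(4.324,4.000)
cell (4,5): code 1000 → (5.000,5.301)–(4.665,5.000)
cell (5,0): code 0110 → (5.000,0.773)–(6.000,0.922)
cell (5,4): code 1011 → (6.000,4.584)–(5.621,5.000)
cell (5,5): code 0001 → (5.621,5.000)–(5.000,5.301)
cell (6,0): code 0010 → (6.000,0.922)–(6.062,1.000)
cell (6,1): code 0011 → (6.062,1.000)–(6.539,2.000)
cell (6,2): code 0011 → (6.539,2.000)–(6.629,3.000)
cell (6,3): code 0011 → (6.629,3.000)–(6.312,4.000)
cell (6,4): code 0001 → (6.312,4.000)–(6.000,4.584)
total: 14 segments, chained into 1 closed loop(s), length Σ = 11.204873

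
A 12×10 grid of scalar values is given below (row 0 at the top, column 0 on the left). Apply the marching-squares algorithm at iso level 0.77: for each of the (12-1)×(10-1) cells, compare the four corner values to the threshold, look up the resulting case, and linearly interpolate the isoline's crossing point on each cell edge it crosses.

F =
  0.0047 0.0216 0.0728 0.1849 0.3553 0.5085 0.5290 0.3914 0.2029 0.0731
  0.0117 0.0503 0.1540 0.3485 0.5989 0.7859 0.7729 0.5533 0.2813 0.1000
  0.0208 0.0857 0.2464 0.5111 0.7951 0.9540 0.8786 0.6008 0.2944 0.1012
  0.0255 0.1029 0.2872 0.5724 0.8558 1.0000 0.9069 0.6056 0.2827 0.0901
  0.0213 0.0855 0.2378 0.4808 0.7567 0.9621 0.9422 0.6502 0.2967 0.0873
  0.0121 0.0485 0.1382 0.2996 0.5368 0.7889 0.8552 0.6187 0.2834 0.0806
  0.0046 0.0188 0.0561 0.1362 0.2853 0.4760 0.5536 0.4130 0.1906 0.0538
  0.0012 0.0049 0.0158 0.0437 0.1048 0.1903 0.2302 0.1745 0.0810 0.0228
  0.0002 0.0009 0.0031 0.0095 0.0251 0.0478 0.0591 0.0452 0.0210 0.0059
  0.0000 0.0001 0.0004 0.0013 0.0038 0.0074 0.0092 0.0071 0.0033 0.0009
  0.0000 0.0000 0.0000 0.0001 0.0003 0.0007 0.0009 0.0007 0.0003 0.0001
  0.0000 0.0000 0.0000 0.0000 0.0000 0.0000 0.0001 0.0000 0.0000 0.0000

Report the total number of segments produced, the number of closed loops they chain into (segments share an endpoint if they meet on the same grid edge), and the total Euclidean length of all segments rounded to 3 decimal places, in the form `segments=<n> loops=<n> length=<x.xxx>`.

segments=16 loops=1 length=11.633

cell (0,4): code 0100 → (0.943,5.000)–(1.000,4.915)
cell (0,5): code 1100 → (0.988,6.000)–(0.943,5.000)
cell (0,6): code 1000 → (1.000,6.013)–(0.988,6.000)
cell (1,3): code 0100 → (1.872,4.000)–(2.000,3.912)
cell (1,4): code 1110 → (1.000,4.915)–(1.872,4.000)
cell (1,6): code 1001 → (2.000,6.391)–(1.000,6.013)
cell (2,3): code 0110 → (2.000,3.912)–(3.000,3.697)
cell (2,6): code 1001 → (3.000,6.454)–(2.000,6.391)
cell (3,3): code 0010 → (3.000,3.697)–(3.866,4.000)
cell (3,4): code 0111 → (3.866,4.000)–(4.000,4.065)
cell (3,6): code 1001 → (4.000,6.590)–(3.000,6.454)
cell (4,4): code 0110 → (4.000,4.065)–(5.000,4.925)
cell (4,6): code 1001 → (5.000,6.360)–(4.000,6.590)
cell (5,4): code 0010 → (5.000,4.925)–(5.060,5.000)
cell (5,5): code 0011 → (5.060,5.000)–(5.282,6.000)
cell (5,6): code 0001 → (5.282,6.000)–(5.000,6.360)
total: 16 segments, chained into 1 closed loop(s), length Σ = 11.633406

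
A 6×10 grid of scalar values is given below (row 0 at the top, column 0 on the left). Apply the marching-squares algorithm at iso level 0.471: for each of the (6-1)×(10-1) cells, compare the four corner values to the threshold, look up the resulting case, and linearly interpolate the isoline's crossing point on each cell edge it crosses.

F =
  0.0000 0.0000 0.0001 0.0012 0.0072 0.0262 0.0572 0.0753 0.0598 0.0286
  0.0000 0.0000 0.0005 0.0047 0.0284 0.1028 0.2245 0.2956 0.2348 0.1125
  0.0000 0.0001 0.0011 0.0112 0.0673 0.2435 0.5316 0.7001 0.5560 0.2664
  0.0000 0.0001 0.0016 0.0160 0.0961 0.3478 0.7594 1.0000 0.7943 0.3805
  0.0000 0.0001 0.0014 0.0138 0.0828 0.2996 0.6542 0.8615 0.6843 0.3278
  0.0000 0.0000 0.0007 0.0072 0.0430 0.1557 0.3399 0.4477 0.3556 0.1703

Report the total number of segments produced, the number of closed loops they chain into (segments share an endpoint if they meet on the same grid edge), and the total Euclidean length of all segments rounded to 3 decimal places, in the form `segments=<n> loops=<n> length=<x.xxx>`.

segments=12 loops=1 length=10.821

cell (1,5): code 0100 → (1.803,6.000)–(2.000,5.790)
cell (1,6): code 1100 → (1.434,7.000)–(1.803,6.000)
cell (1,7): code 1100 → (1.735,8.000)–(1.434,7.000)
cell (1,8): code 1000 → (2.000,8.294)–(1.735,8.000)
cell (2,5): code 0110 → (2.000,5.790)–(3.000,5.299)
cell (2,8): code 1001 → (3.000,8.781)–(2.000,8.294)
cell (3,5): code 0110 → (3.000,5.299)–(4.000,5.483)
cell (3,8): code 1001 → (4.000,8.598)–(3.000,8.781)
cell (4,5): code 0010 → (4.000,5.483)–(4.583,6.000)
cell (4,6): code 0011 → (4.583,6.000)–(4.944,7.000)
cell (4,7): code 0011 → (4.944,7.000)–(4.649,8.000)
cell (4,8): code 0001 → (4.649,8.000)–(4.000,8.598)
total: 12 segments, chained into 1 closed loop(s), length Σ = 10.821022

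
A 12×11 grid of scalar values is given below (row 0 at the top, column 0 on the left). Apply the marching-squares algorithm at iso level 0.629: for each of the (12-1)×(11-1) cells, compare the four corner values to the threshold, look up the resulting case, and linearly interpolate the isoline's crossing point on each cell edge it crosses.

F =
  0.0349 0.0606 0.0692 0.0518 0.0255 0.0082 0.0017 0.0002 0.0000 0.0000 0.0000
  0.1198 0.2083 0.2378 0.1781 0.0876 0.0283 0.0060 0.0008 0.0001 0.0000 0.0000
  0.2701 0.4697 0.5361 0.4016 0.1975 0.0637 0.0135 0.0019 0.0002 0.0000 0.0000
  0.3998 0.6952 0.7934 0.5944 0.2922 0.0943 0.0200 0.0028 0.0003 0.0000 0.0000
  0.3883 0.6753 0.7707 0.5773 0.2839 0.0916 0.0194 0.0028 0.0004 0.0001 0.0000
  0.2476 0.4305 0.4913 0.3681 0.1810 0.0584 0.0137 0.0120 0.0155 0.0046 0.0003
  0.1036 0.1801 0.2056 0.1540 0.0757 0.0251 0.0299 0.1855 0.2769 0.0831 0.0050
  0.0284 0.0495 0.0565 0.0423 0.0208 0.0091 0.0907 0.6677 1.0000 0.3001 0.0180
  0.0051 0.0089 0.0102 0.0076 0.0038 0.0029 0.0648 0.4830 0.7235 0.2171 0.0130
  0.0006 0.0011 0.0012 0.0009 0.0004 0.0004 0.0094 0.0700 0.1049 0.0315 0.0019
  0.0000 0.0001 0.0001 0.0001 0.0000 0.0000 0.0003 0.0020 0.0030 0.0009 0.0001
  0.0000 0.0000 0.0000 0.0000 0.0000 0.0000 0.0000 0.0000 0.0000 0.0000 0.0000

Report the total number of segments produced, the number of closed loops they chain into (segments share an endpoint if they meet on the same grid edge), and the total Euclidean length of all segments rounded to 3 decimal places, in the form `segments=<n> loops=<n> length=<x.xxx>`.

segments=16 loops=2 length=11.536

cell (2,0): code 0100 → (2.706,1.000)–(3.000,0.776)
cell (2,1): code 1100 → (2.361,2.000)–(2.706,1.000)
cell (2,2): code 1000 → (3.000,2.826)–(2.361,2.000)
cell (3,0): code 0110 → (3.000,0.776)–(4.000,0.839)
cell (3,2): code 1001 → (4.000,2.733)–(3.000,2.826)
cell (4,0): code 0010 → (4.000,0.839)–(4.189,1.000)
cell (4,1): code 0011 → (4.189,1.000)–(4.507,2.000)
cell (4,2): code 0001 → (4.507,2.000)–(4.000,2.733)
cell (6,6): code 0100 → (6.920,7.000)–(7.000,6.933)
cell (6,7): code 1100 → (6.487,8.000)–(6.920,7.000)
cell (6,8): code 1000 → (7.000,8.530)–(6.487,8.000)
cell (7,6): code 0010 → (7.000,6.933)–(7.210,7.000)
cell (7,7): code 0111 → (7.210,7.000)–(8.000,7.607)
cell (7,8): code 1001 → (8.000,8.187)–(7.000,8.530)
cell (8,7): code 0010 → (8.000,7.607)–(8.153,8.000)
cell (8,8): code 0001 → (8.153,8.000)–(8.000,8.187)
total: 16 segments, chained into 2 closed loop(s), length Σ = 11.535751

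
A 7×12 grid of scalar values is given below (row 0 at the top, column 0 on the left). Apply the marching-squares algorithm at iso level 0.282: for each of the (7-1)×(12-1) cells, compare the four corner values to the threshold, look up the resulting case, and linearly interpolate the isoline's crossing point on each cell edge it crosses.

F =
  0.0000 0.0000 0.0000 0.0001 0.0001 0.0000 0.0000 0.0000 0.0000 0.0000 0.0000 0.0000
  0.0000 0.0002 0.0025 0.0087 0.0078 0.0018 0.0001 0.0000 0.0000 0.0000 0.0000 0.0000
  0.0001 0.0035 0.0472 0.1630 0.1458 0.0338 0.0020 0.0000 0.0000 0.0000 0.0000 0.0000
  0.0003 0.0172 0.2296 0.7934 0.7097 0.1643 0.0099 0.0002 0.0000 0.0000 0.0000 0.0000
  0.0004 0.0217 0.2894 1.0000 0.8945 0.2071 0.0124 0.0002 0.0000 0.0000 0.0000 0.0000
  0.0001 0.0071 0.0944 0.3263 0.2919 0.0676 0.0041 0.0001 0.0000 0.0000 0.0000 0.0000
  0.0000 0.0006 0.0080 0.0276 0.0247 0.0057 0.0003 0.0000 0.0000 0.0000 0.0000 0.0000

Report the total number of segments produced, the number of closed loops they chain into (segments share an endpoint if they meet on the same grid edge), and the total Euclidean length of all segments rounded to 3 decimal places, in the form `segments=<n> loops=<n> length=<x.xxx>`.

cell (2,2): code 0100 → (2.189,3.000)–(3.000,2.093)
cell (2,3): code 1100 → (2.242,4.000)–(2.189,3.000)
cell (2,4): code 1000 → (3.000,4.784)–(2.242,4.000)
cell (3,1): code 0100 → (3.876,2.000)–(4.000,1.972)
cell (3,2): code 1110 → (3.000,2.093)–(3.876,2.000)
cell (3,4): code 1001 → (4.000,4.891)–(3.000,4.784)
cell (4,1): code 0010 → (4.000,1.972)–(4.038,2.000)
cell (4,2): code 0111 → (4.038,2.000)–(5.000,2.809)
cell (4,4): code 1001 → (5.000,4.044)–(4.000,4.891)
cell (5,2): code 0010 → (5.000,2.809)–(5.148,3.000)
cell (5,3): code 0011 → (5.148,3.000)–(5.037,4.000)
cell (5,4): code 0001 → (5.037,4.000)–(5.000,4.044)
total: 12 segments, chained into 1 closed loop(s), length Σ = 9.242926

segments=12 loops=1 length=9.243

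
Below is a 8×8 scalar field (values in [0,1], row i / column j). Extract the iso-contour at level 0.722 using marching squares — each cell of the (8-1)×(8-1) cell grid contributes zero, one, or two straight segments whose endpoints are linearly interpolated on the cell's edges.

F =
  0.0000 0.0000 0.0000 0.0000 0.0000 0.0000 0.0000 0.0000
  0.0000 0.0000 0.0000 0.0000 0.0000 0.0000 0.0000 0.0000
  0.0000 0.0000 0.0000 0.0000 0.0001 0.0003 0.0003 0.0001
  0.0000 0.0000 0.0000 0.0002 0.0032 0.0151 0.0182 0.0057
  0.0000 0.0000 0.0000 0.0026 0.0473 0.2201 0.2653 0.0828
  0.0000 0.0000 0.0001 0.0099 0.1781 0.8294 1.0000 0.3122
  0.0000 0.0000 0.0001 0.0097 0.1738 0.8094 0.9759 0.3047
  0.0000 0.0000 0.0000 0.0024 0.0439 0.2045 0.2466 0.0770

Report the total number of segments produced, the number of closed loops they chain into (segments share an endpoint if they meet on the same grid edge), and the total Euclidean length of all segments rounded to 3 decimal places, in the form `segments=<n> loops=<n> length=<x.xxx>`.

segments=8 loops=1 length=5.550

cell (4,4): code 0100 → (4.824,5.000)–(5.000,4.835)
cell (4,5): code 1100 → (4.622,6.000)–(4.824,5.000)
cell (4,6): code 1000 → (5.000,6.404)–(4.622,6.000)
cell (5,4): code 0110 → (5.000,4.835)–(6.000,4.862)
cell (5,6): code 1001 → (6.000,6.378)–(5.000,6.404)
cell (6,4): code 0010 → (6.000,4.862)–(6.144,5.000)
cell (6,5): code 0011 → (6.144,5.000)–(6.348,6.000)
cell (6,6): code 0001 → (6.348,6.000)–(6.000,6.378)
total: 8 segments, chained into 1 closed loop(s), length Σ = 5.550059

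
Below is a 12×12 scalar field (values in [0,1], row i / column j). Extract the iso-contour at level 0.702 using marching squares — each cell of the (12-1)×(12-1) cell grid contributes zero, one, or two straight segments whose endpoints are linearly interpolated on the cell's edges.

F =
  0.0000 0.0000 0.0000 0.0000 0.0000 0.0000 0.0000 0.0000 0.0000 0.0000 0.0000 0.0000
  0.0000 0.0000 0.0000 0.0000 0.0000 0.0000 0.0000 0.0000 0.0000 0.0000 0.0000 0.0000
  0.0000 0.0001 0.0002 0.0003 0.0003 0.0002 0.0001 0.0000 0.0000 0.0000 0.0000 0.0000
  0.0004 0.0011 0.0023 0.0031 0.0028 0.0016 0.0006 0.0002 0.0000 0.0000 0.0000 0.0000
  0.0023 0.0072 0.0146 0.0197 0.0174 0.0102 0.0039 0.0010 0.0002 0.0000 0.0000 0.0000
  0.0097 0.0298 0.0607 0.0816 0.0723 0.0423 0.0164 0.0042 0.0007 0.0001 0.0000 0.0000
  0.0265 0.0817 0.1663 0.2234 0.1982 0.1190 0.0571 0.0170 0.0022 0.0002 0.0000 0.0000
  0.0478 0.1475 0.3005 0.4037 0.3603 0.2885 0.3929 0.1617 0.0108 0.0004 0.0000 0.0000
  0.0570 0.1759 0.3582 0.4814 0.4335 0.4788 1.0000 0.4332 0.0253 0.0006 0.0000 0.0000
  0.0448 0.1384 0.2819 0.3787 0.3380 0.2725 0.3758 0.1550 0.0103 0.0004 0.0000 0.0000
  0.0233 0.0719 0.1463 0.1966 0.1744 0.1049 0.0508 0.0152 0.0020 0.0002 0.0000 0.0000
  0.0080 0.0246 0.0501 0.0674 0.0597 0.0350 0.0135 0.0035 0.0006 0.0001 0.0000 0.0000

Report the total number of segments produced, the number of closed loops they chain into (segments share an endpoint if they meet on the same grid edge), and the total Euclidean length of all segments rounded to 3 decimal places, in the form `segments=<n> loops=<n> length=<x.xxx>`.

segments=4 loops=1 length=2.928

cell (7,5): code 0100 → (7.509,6.000)–(8.000,5.428)
cell (7,6): code 1000 → (8.000,6.526)–(7.509,6.000)
cell (8,5): code 0010 → (8.000,5.428)–(8.477,6.000)
cell (8,6): code 0001 → (8.477,6.000)–(8.000,6.526)
total: 4 segments, chained into 1 closed loop(s), length Σ = 2.927876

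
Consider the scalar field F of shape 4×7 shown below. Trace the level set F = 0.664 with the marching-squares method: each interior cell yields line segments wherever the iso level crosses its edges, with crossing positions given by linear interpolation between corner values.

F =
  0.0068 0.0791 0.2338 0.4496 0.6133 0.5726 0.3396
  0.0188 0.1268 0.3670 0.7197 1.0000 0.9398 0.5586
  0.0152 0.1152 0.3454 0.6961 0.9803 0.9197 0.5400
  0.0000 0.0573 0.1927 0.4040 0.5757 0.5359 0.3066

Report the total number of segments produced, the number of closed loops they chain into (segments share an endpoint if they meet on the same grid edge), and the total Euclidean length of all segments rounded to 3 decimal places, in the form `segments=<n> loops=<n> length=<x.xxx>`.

cell (0,2): code 0100 → (0.794,3.000)–(1.000,2.842)
cell (0,3): code 1100 → (0.131,4.000)–(0.794,3.000)
cell (0,4): code 1100 → (0.249,5.000)–(0.131,4.000)
cell (0,5): code 1000 → (1.000,5.724)–(0.249,5.000)
cell (1,2): code 0110 → (1.000,2.842)–(2.000,2.908)
cell (1,5): code 1001 → (2.000,5.673)–(1.000,5.724)
cell (2,2): code 0010 → (2.000,2.908)–(2.110,3.000)
cell (2,3): code 0011 → (2.110,3.000)–(2.782,4.000)
cell (2,4): code 0011 → (2.782,4.000)–(2.666,5.000)
cell (2,5): code 0001 → (2.666,5.000)–(2.000,5.673)
total: 10 segments, chained into 1 closed loop(s), length Σ = 8.814338

segments=10 loops=1 length=8.814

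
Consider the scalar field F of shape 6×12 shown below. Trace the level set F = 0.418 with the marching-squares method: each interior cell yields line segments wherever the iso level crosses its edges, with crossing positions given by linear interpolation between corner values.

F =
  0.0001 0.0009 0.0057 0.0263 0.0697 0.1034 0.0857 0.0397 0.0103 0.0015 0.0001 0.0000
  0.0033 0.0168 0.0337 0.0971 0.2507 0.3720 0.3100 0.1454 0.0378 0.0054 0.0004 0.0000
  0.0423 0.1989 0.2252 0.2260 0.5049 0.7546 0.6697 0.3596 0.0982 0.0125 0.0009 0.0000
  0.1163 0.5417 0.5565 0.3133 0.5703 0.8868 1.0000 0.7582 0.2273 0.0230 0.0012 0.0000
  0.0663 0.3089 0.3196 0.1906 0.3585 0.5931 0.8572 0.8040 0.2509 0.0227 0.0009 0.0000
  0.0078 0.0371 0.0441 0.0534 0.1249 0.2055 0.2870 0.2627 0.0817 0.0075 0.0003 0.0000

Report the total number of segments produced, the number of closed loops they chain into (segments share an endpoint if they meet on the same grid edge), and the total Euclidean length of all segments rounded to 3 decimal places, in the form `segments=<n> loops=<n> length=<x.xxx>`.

segments=20 loops=2 length=16.858

cell (1,3): code 0100 → (1.658,4.000)–(2.000,3.688)
cell (1,4): code 1100 → (1.120,5.000)–(1.658,4.000)
cell (1,5): code 1100 → (1.300,6.000)–(1.120,5.000)
cell (1,6): code 1000 → (2.000,6.812)–(1.300,6.000)
cell (2,0): code 0100 → (2.639,1.000)–(3.000,0.709)
cell (2,1): code 1100 → (2.582,2.000)–(2.639,1.000)
cell (2,2): code 1000 → (3.000,2.569)–(2.582,2.000)
cell (2,3): code 0110 → (2.000,3.688)–(3.000,3.407)
cell (2,6): code 1101 → (2.147,7.000)–(2.000,6.812)
cell (2,7): code 1000 → (3.000,7.641)–(2.147,7.000)
cell (3,0): code 0010 → (3.000,0.709)–(3.531,1.000)
cell (3,1): code 0011 → (3.531,1.000)–(3.585,2.000)
cell (3,2): code 0001 → (3.585,2.000)–(3.000,2.569)
cell (3,3): code 0010 → (3.000,3.407)–(3.719,4.000)
cell (3,4): code 0111 → (3.719,4.000)–(4.000,4.254)
cell (3,7): code 1001 → (4.000,7.698)–(3.000,7.641)
cell (4,4): code 0010 → (4.000,4.254)–(4.452,5.000)
cell (4,5): code 0011 → (4.452,5.000)–(4.770,6.000)
cell (4,6): code 0011 → (4.770,6.000)–(4.713,7.000)
cell (4,7): code 0001 → (4.713,7.000)–(4.000,7.698)
total: 20 segments, chained into 2 closed loop(s), length Σ = 16.858469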